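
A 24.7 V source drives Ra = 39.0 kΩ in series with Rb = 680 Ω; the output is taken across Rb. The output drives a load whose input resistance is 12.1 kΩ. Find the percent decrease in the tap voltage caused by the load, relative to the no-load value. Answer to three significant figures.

The divider's output (Thévenin) resistance is Ra‖Rb = 668.3 Ω.
Fractional drop under load = R_th/(R_th + R_L) = 668.3 / (668.3 + 12100) = 0.05234.
So the output falls by 5.23 %.

5.23 %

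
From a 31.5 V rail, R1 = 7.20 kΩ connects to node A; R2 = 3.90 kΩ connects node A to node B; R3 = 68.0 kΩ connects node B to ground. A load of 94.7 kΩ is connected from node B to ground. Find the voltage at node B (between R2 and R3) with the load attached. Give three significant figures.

At node B, R3 is in parallel with the load: R3‖R_L = 39.58 kΩ.
Below node A the resistance is R2 + (R3‖R_L) = 43.48 kΩ, so V_A = 31.5 × 43.48/50.68 = 27.02 V.
Then V_B = V_A × (R3‖R_L)/(R2 + R3‖R_L) = 27.02 × 39.58/43.48 = 24.6 V.

V ≈ 24.6 V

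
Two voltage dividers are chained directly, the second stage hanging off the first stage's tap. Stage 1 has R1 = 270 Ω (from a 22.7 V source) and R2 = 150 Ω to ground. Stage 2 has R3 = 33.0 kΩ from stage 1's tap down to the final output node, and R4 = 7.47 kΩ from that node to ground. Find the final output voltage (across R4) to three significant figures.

V_out ≈ 1.49 V

Stage 2 presents R3+R4 = 40470 Ω as a load on stage 1's tap.
Stage 1's lower leg becomes R2‖(R3+R4) = 149.4 Ω, so V_mid = 22.7 × 149.4/419.4 = 8.088 V.
Stage 2 is itself unloaded: V_out = V_mid × R4/(R3+R4) = 8.088 × 7470/40470 = 1.49 V.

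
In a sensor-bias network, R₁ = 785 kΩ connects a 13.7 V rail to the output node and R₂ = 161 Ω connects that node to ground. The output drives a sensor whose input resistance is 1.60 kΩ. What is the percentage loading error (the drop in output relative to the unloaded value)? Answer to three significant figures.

The divider's output (Thévenin) resistance is R₁‖R₂ = 161.0 Ω.
Fractional drop under load = R_th/(R_th + R_L) = 161.0 / (161.0 + 1600) = 0.09141.
So the output falls by 9.14 %.

9.14 %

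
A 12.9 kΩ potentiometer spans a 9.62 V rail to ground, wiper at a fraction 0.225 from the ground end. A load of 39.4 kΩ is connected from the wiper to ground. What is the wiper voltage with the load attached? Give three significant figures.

V ≈ 2.05 V

The wiper splits the pot into (1−α)R = 9.998 kΩ above and αR = 2.902 kΩ below.
Lower section ‖ load = 2.703 kΩ.
V_wiper = 9.62 × 2.703/(9.998 + 2.703) = 2.05 V.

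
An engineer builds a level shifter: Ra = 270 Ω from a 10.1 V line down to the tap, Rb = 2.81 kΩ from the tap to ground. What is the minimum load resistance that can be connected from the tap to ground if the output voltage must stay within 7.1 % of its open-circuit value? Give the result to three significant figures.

R_L(min) ≈ 3.22 kΩ

Output resistance R_th = Ra‖Rb = (270 × 2810)/3080 = 246.3 Ω.
The fractional drop is R_th/(R_th + R_L); requiring this ≤ 0.0710 gives R_L ≥ R_th(1/0.0710 − 1) = 246.3 × 13.08 = 3.22 kΩ.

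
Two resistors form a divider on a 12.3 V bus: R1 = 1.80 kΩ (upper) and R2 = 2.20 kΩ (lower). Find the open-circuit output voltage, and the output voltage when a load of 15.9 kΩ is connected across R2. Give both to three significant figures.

Unloaded: 6.76 V; loaded: 6.37 V

Open-circuit: V = 12.3 × 2.20/(1.80 + 2.20) = 6.76 V.
With the load, R2 becomes R2‖R_L = 1.933 kΩ, so V = 12.3 × 1.933/3.733 = 6.37 V.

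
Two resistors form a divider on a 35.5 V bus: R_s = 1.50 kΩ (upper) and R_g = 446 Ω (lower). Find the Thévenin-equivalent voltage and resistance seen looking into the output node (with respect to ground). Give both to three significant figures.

V_th is the open-circuit tap voltage: 35.5 × 446/(1500 + 446) = 8.14 V.
With the supply zeroed, R_s and R_g appear in parallel from the tap: R_th = R_s‖R_g = (1500 × 446)/1946 = 344 Ω.

V_th = 8.14 V, R_th = 344 Ω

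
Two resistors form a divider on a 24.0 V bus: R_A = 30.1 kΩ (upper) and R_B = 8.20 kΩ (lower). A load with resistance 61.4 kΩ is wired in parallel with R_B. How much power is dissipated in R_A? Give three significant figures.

Total resistance from the source is R_A + (R_B‖R_L) = 37.33 kΩ, so I = 24.0/37.33 kΩ = 0.6428 mA.
P = I²·R_A = (0.6428 mA)² × 30.1 kΩ = 12.4 mW.

P ≈ 12.4 mW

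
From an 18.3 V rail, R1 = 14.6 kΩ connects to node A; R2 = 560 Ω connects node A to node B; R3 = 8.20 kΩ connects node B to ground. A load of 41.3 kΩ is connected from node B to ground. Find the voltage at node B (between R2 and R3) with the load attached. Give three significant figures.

At node B, R3 is in parallel with the load: R3‖R_L = 6842 Ω.
Below node A the resistance is R2 + (R3‖R_L) = 7402 Ω, so V_A = 18.3 × 7402/22000 = 6.156 V.
Then V_B = V_A × (R3‖R_L)/(R2 + R3‖R_L) = 6.156 × 6842/7402 = 5.69 V.

V ≈ 5.69 V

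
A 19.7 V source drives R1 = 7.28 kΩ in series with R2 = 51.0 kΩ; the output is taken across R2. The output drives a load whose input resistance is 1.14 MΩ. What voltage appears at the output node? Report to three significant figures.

V_out ≈ 17.1 V

The load sits in parallel with R2: R2‖R_L = (51.0 × 1140) / (51.0 + 1140) = 48.82 kΩ.
V_out = 19.7 × 48.82 / (7.28 + 48.82) = 19.7 × 48.82/56.10 = 17.1 V.
(Unloaded it would have been 17.2 V.)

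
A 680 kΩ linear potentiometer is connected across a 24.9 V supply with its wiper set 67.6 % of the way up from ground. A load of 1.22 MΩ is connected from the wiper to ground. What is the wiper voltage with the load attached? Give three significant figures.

The wiper splits the pot into (1−α)R = 220.3 kΩ above and αR = 459.7 kΩ below.
Lower section ‖ load = 333.9 kΩ.
V_wiper = 24.9 × 333.9/(220.3 + 333.9) = 15.0 V.

V ≈ 15.0 V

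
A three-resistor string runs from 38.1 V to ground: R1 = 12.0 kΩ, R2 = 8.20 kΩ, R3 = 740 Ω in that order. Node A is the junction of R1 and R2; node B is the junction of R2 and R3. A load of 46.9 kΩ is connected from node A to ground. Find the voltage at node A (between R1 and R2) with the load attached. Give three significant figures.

Below node A the series string R2+R3 = 8940 Ω sits in parallel with the 46900 Ω load: 7509 Ω.
V_A = 38.1 × 7509/(12000 + 7509) = 14.7 V.

V ≈ 14.7 V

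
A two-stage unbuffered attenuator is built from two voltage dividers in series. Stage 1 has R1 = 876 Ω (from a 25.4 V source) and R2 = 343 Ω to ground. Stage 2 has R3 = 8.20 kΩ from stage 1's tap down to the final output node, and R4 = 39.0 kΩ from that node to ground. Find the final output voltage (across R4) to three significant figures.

V_out ≈ 5.87 V

Stage 2 presents R3+R4 = 47200 Ω as a load on stage 1's tap.
Stage 1's lower leg becomes R2‖(R3+R4) = 340.5 Ω, so V_mid = 25.4 × 340.5/1217 = 7.110 V.
Stage 2 is itself unloaded: V_out = V_mid × R4/(R3+R4) = 7.110 × 39000/47200 = 5.87 V.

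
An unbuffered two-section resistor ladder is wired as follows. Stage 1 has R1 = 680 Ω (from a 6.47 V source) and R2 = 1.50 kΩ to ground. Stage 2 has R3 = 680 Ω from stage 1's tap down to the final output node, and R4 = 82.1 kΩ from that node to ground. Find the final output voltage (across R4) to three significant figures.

Stage 2 presents R3+R4 = 82780 Ω as a load on stage 1's tap.
Stage 1's lower leg becomes R2‖(R3+R4) = 1473 Ω, so V_mid = 6.47 × 1473/2153 = 4.427 V.
Stage 2 is itself unloaded: V_out = V_mid × R4/(R3+R4) = 4.427 × 82100/82780 = 4.39 V.

V_out ≈ 4.39 V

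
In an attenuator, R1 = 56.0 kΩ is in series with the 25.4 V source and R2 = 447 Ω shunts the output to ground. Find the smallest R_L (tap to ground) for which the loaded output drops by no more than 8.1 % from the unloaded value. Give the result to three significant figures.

Output resistance R_th = R1‖R2 = (56000 × 447)/56450 = 443.5 Ω.
The fractional drop is R_th/(R_th + R_L); requiring this ≤ 0.0810 gives R_L ≥ R_th(1/0.0810 − 1) = 443.5 × 11.35 = 5.03 kΩ.

R_L(min) ≈ 5.03 kΩ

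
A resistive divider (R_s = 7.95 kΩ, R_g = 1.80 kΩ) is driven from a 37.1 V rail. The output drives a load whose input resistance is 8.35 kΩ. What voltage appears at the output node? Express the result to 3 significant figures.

The load sits in parallel with R_g: R_g‖R_L = (1.80 × 8.35) / (1.80 + 8.35) = 1.481 kΩ.
V_out = 37.1 × 1.481 / (7.95 + 1.481) = 37.1 × 1.481/9.431 = 5.83 V.
(Unloaded it would have been 6.85 V.)

V_out ≈ 5.83 V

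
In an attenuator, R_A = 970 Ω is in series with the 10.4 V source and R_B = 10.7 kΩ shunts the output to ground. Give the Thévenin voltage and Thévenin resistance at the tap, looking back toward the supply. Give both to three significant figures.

V_th is the open-circuit tap voltage: 10.4 × 10700/(970 + 10700) = 9.54 V.
With the supply zeroed, R_A and R_B appear in parallel from the tap: R_th = R_A‖R_B = (970 × 10700)/11670 = 889 Ω.

V_th = 9.54 V, R_th = 889 Ω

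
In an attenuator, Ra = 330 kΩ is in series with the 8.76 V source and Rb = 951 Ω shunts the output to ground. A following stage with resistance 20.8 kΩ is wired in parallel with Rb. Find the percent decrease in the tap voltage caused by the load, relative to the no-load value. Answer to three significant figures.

4.36 %

The divider's output (Thévenin) resistance is Ra‖Rb = 948.3 Ω.
Fractional drop under load = R_th/(R_th + R_L) = 948.3 / (948.3 + 20800) = 0.04360.
So the output falls by 4.36 %.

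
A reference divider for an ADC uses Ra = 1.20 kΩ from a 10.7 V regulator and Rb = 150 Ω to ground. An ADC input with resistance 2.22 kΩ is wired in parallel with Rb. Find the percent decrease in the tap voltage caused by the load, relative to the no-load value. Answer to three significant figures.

The divider's output (Thévenin) resistance is Ra‖Rb = 133.3 Ω.
Fractional drop under load = R_th/(R_th + R_L) = 133.3 / (133.3 + 2220) = 0.05666.
So the output falls by 5.67 %.

5.67 %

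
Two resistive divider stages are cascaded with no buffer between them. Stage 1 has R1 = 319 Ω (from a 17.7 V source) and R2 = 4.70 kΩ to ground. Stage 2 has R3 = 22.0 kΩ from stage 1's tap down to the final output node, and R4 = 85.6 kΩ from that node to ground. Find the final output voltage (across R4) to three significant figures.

V_out ≈ 13.1 V

Stage 2 presents R3+R4 = 107600 Ω as a load on stage 1's tap.
Stage 1's lower leg becomes R2‖(R3+R4) = 4503 Ω, so V_mid = 17.7 × 4503/4822 = 16.53 V.
Stage 2 is itself unloaded: V_out = V_mid × R4/(R3+R4) = 16.53 × 85600/107600 = 13.1 V.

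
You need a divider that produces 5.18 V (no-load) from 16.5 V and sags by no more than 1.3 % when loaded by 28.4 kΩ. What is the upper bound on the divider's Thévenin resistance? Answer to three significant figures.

Loading drop = R_th/(R_th + R_L) ≤ 0.0130, so R_th ≤ R_L · ε/(1−ε) = 28.4 kΩ × 0.0130/0.9870 = 374 Ω.

R_th ≤ 374 Ω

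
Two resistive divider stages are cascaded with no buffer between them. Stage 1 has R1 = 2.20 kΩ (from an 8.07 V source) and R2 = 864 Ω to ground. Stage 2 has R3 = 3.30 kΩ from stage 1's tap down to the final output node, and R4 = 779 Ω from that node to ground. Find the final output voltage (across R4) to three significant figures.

Stage 2 presents R3+R4 = 4079 Ω as a load on stage 1's tap.
Stage 1's lower leg becomes R2‖(R3+R4) = 713.0 Ω, so V_mid = 8.07 × 713.0/2913 = 1.975 V.
Stage 2 is itself unloaded: V_out = V_mid × R4/(R3+R4) = 1.975 × 779/4079 = 0.377 V.

V_out ≈ 0.377 V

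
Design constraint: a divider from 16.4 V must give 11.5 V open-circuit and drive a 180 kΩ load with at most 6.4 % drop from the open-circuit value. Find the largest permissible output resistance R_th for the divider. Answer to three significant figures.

R_th ≤ 12.3 kΩ

Loading drop = R_th/(R_th + R_L) ≤ 0.0640, so R_th ≤ R_L · ε/(1−ε) = 180 kΩ × 0.0640/0.9360 = 12.3 kΩ.
(Any R1, R2 with R2/(R1+R2) = 0.701 and R1‖R2 ≤ 12.3 kΩ will meet the spec.)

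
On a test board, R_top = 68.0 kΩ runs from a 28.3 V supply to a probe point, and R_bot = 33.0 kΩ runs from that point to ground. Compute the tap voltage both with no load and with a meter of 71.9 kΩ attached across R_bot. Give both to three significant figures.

Unloaded: 9.25 V; loaded: 7.06 V

Open-circuit: V = 28.3 × 33.0/(68.0 + 33.0) = 9.25 V.
With the load, R_bot becomes R_bot‖R_L = 22.62 kΩ, so V = 28.3 × 22.62/90.62 = 7.06 V.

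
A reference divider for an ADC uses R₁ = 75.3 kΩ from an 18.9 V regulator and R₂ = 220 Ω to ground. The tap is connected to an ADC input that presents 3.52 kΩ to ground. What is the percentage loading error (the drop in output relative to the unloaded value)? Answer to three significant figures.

5.87 %

The divider's output (Thévenin) resistance is R₁‖R₂ = 219.4 Ω.
Fractional drop under load = R_th/(R_th + R_L) = 219.4 / (219.4 + 3520) = 0.05866.
So the output falls by 5.87 %.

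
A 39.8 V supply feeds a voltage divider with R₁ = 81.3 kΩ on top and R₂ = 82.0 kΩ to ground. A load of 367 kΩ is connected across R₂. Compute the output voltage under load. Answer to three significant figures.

V_out ≈ 18.0 V

The load sits in parallel with R₂: R₂‖R_L = (82.0 × 367) / (82.0 + 367) = 67.02 kΩ.
V_out = 39.8 × 67.02 / (81.3 + 67.02) = 39.8 × 67.02/148.3 = 18.0 V.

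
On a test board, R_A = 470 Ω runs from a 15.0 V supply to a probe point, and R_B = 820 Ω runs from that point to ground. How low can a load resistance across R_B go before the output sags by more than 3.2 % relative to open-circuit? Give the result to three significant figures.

R_L(min) ≈ 9.04 kΩ

Output resistance R_th = R_A‖R_B = (470 × 820)/1290 = 298.8 Ω.
The fractional drop is R_th/(R_th + R_L); requiring this ≤ 0.0320 gives R_L ≥ R_th(1/0.0320 − 1) = 298.8 × 30.25 = 9.04 kΩ.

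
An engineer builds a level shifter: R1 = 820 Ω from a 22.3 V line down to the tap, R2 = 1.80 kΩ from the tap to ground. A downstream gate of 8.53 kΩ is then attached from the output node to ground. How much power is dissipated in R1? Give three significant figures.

Total resistance from the source is R1 + (R2‖R_L) = 2306 Ω, so I = 22.3/2306 Ω = 9.669 mA.
P = I²·R1 = (9.669 mA)² × 820 Ω = 76.7 mW.

P ≈ 76.7 mW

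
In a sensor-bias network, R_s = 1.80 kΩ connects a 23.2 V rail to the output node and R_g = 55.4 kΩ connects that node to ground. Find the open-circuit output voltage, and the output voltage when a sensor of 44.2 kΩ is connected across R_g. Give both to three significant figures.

Unloaded: 22.5 V; loaded: 21.6 V

Open-circuit: V = 23.2 × 55.4/(1.80 + 55.4) = 22.5 V.
With the load, R_g becomes R_g‖R_L = 24.59 kΩ, so V = 23.2 × 24.59/26.39 = 21.6 V.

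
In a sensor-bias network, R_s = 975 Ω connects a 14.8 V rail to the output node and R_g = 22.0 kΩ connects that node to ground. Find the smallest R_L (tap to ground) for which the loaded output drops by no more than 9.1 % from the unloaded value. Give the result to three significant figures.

R_L(min) ≈ 9.33 kΩ

Output resistance R_th = R_s‖R_g = (975 × 22000)/22980 = 933.6 Ω.
The fractional drop is R_th/(R_th + R_L); requiring this ≤ 0.0910 gives R_L ≥ R_th(1/0.0910 − 1) = 933.6 × 9.989 = 9.33 kΩ.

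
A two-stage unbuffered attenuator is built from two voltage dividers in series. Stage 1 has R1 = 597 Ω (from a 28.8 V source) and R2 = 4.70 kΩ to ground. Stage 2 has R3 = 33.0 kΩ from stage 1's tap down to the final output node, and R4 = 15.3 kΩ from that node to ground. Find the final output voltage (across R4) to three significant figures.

V_out ≈ 8.01 V

Stage 2 presents R3+R4 = 48300 Ω as a load on stage 1's tap.
Stage 1's lower leg becomes R2‖(R3+R4) = 4283 Ω, so V_mid = 28.8 × 4283/4880 = 25.28 V.
Stage 2 is itself unloaded: V_out = V_mid × R4/(R3+R4) = 25.28 × 15300/48300 = 8.01 V.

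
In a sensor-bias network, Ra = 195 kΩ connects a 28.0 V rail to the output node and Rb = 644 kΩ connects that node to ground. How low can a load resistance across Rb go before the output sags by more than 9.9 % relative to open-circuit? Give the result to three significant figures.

Output resistance R_th = Ra‖Rb = (195 × 644)/839.0 = 149.7 kΩ.
The fractional drop is R_th/(R_th + R_L); requiring this ≤ 0.0990 gives R_L ≥ R_th(1/0.0990 − 1) = 149.7 × 9.101 = 1.36 MΩ.

R_L(min) ≈ 1.36 MΩ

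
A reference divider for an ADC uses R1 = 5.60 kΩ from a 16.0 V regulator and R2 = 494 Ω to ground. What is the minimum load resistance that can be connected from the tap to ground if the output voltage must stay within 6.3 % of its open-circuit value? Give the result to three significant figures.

R_L(min) ≈ 6.75 kΩ

Output resistance R_th = R1‖R2 = (5600 × 494)/6094 = 454.0 Ω.
The fractional drop is R_th/(R_th + R_L); requiring this ≤ 0.0630 gives R_L ≥ R_th(1/0.0630 − 1) = 454.0 × 14.87 = 6.75 kΩ.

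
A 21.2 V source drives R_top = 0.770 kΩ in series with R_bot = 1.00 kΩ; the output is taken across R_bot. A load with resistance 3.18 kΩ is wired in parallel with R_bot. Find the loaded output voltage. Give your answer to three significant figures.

V_out ≈ 10.5 V

The load sits in parallel with R_bot: R_bot‖R_L = (1000 × 3180) / (1000 + 3180) = 760.8 Ω.
V_out = 21.2 × 760.8 / (770 + 760.8) = 21.2 × 760.8/1531 = 10.5 V.
(Unloaded it would have been 12.0 V.)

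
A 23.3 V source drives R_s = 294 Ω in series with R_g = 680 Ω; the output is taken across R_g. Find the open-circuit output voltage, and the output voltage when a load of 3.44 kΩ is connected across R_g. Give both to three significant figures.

Unloaded: 16.3 V; loaded: 15.4 V

Open-circuit: V = 23.3 × 680/(294 + 680) = 16.3 V.
With the load, R_g becomes R_g‖R_L = 567.8 Ω, so V = 23.3 × 567.8/861.8 = 15.4 V.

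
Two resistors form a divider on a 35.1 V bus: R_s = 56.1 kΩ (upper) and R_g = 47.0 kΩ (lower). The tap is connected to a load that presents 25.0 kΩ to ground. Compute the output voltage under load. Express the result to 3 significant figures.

The load sits in parallel with R_g: R_g‖R_L = (47.0 × 25.0) / (47.0 + 25.0) = 16.32 kΩ.
V_out = 35.1 × 16.32 / (56.1 + 16.32) = 35.1 × 16.32/72.42 = 7.91 V.
(Unloaded it would have been 16.0 V.)

V_out ≈ 7.91 V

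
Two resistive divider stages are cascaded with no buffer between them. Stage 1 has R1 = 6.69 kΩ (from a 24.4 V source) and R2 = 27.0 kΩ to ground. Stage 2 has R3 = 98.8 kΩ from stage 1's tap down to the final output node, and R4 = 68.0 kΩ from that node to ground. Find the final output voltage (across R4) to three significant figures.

V_out ≈ 7.72 V

Stage 2 presents R3+R4 = 166.8 kΩ as a load on stage 1's tap.
Stage 1's lower leg becomes R2‖(R3+R4) = 23.24 kΩ, so V_mid = 24.4 × 23.24/29.93 = 18.95 V.
Stage 2 is itself unloaded: V_out = V_mid × R4/(R3+R4) = 18.95 × 68.0/166.8 = 7.72 V.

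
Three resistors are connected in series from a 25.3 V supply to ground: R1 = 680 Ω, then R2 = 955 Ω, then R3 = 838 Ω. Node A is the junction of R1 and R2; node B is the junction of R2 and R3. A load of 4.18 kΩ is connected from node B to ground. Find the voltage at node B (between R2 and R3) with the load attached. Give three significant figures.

V ≈ 7.57 V

At node B, R3 is in parallel with the load: R3‖R_L = 698.1 Ω.
Below node A the resistance is R2 + (R3‖R_L) = 1653 Ω, so V_A = 25.3 × 1653/2333 = 17.93 V.
Then V_B = V_A × (R3‖R_L)/(R2 + R3‖R_L) = 17.93 × 698.1/1653 = 7.57 V.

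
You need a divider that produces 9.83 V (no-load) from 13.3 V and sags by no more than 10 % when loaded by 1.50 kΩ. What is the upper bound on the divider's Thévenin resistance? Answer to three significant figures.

R_th ≤ 167 Ω

Loading drop = R_th/(R_th + R_L) ≤ 0.100, so R_th ≤ R_L · ε/(1−ε) = 1.50 kΩ × 0.100/0.9000 = 167 Ω.
(Any R1, R2 with R2/(R1+R2) = 0.739 and R1‖R2 ≤ 167 Ω will meet the spec.)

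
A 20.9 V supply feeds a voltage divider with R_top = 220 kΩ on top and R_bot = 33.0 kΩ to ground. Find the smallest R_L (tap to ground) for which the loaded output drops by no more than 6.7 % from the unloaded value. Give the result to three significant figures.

Output resistance R_th = R_top‖R_bot = (220 × 33.0)/253.0 = 28.70 kΩ.
The fractional drop is R_th/(R_th + R_L); requiring this ≤ 0.0670 gives R_L ≥ R_th(1/0.0670 − 1) = 28.70 × 13.93 = 400 kΩ.

R_L(min) ≈ 400 kΩ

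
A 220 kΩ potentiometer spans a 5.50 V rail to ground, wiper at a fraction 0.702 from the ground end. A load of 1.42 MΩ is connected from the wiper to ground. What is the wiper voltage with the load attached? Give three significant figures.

The wiper splits the pot into (1−α)R = 65.56 kΩ above and αR = 154.4 kΩ below.
Lower section ‖ load = 139.3 kΩ.
V_wiper = 5.50 × 139.3/(65.56 + 139.3) = 3.74 V.

V ≈ 3.74 V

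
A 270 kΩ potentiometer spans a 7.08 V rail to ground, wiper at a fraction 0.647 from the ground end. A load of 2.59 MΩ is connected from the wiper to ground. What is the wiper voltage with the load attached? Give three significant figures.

V ≈ 4.47 V

The wiper splits the pot into (1−α)R = 95.31 kΩ above and αR = 174.7 kΩ below.
Lower section ‖ load = 163.7 kΩ.
V_wiper = 7.08 × 163.7/(95.31 + 163.7) = 4.47 V.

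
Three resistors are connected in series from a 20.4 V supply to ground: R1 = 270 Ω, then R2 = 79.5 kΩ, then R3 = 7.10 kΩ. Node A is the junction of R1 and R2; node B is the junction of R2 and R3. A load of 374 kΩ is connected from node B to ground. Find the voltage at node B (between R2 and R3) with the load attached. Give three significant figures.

V ≈ 1.64 V

At node B, R3 is in parallel with the load: R3‖R_L = 6968 Ω.
Below node A the resistance is R2 + (R3‖R_L) = 86470 Ω, so V_A = 20.4 × 86470/86740 = 20.34 V.
Then V_B = V_A × (R3‖R_L)/(R2 + R3‖R_L) = 20.34 × 6968/86470 = 1.64 V.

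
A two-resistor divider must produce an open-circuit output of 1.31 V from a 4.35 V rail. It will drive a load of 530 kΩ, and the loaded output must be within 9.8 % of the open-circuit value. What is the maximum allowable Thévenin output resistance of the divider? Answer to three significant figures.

Loading drop = R_th/(R_th + R_L) ≤ 0.0980, so R_th ≤ R_L · ε/(1−ε) = 530 kΩ × 0.0980/0.9020 = 57.6 kΩ.
(Any R1, R2 with R2/(R1+R2) = 0.301 and R1‖R2 ≤ 57.6 kΩ will meet the spec.)

R_th ≤ 57.6 kΩ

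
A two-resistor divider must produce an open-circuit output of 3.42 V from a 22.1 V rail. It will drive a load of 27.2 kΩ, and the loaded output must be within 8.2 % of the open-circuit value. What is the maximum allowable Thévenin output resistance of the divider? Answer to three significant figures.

Loading drop = R_th/(R_th + R_L) ≤ 0.0820, so R_th ≤ R_L · ε/(1−ε) = 27.2 kΩ × 0.0820/0.9180 = 2.43 kΩ.
(Any R1, R2 with R2/(R1+R2) = 0.155 and R1‖R2 ≤ 2.43 kΩ will meet the spec.)

R_th ≤ 2.43 kΩ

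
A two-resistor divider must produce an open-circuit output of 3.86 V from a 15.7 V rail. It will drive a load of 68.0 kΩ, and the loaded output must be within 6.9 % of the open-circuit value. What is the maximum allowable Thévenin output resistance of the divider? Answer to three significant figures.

R_th ≤ 5.04 kΩ

Loading drop = R_th/(R_th + R_L) ≤ 0.0690, so R_th ≤ R_L · ε/(1−ε) = 68.0 kΩ × 0.0690/0.9310 = 5.04 kΩ.
(Any R1, R2 with R2/(R1+R2) = 0.246 and R1‖R2 ≤ 5.04 kΩ will meet the spec.)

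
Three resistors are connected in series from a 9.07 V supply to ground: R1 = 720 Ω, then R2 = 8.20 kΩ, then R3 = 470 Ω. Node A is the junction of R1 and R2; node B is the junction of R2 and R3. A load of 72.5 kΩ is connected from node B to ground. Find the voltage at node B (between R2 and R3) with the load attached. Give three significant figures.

V ≈ 0.451 V

At node B, R3 is in parallel with the load: R3‖R_L = 467.0 Ω.
Below node A the resistance is R2 + (R3‖R_L) = 8667 Ω, so V_A = 9.07 × 8667/9387 = 8.374 V.
Then V_B = V_A × (R3‖R_L)/(R2 + R3‖R_L) = 8.374 × 467.0/8667 = 0.451 V.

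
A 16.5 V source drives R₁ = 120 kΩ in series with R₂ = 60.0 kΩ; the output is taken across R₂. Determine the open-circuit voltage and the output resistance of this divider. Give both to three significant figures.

V_th is the open-circuit tap voltage: 16.5 × 60.0/(120 + 60.0) = 5.50 V.
With the supply zeroed, R₁ and R₂ appear in parallel from the tap: R_th = R₁‖R₂ = (120 × 60.0)/180.0 = 40.0 kΩ.

V_th = 5.50 V, R_th = 40.0 kΩ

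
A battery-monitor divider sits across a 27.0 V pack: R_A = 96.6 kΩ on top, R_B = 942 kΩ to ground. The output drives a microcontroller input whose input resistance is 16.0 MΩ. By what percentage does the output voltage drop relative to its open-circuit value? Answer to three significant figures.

The divider's output (Thévenin) resistance is R_A‖R_B = 87.62 kΩ.
Fractional drop under load = R_th/(R_th + R_L) = 87.62 / (87.62 + 16000) = 0.005446.
So the output falls by 0.545 %.

0.545 %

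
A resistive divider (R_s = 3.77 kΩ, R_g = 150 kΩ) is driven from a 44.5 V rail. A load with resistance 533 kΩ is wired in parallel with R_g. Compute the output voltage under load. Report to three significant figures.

V_out ≈ 43.1 V

The load sits in parallel with R_g: R_g‖R_L = (150 × 533) / (150 + 533) = 117.1 kΩ.
V_out = 44.5 × 117.1 / (3.77 + 117.1) = 44.5 × 117.1/120.8 = 43.1 V.
(Unloaded it would have been 43.4 V.)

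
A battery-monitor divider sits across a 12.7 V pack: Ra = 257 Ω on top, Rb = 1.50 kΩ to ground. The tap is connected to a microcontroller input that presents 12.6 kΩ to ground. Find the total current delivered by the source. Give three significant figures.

I ≈ 7.95 mA

Rb‖R_L = 1340 Ω, so the source sees Ra + Rb‖R_L = 1597 Ω.
I = 12.7 V / 1597 Ω = 7.95 mA.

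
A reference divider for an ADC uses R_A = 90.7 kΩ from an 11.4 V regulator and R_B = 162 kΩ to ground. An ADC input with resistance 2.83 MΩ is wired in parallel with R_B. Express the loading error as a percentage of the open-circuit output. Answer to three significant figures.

The divider's output (Thévenin) resistance is R_A‖R_B = 58.15 kΩ.
Fractional drop under load = R_th/(R_th + R_L) = 58.15 / (58.15 + 2830) = 0.02013.
So the output falls by 2.01 %.

2.01 %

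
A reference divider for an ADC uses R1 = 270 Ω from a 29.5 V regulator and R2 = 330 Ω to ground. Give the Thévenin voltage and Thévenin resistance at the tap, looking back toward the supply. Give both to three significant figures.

V_th = 16.2 V, R_th = 148 Ω

V_th is the open-circuit tap voltage: 29.5 × 330/(270 + 330) = 16.2 V.
With the supply zeroed, R1 and R2 appear in parallel from the tap: R_th = R1‖R2 = (270 × 330)/600.0 = 148 Ω.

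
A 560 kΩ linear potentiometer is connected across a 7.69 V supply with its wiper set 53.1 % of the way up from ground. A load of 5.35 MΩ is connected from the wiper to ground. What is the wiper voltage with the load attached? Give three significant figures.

The wiper splits the pot into (1−α)R = 262.6 kΩ above and αR = 297.4 kΩ below.
Lower section ‖ load = 281.7 kΩ.
V_wiper = 7.69 × 281.7/(262.6 + 281.7) = 3.98 V.

V ≈ 3.98 V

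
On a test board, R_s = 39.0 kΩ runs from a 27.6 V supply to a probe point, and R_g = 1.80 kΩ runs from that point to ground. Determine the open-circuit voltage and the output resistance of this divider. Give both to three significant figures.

V_th = 1.22 V, R_th = 1.72 kΩ

V_th is the open-circuit tap voltage: 27.6 × 1.80/(39.0 + 1.80) = 1.22 V.
With the supply zeroed, R_s and R_g appear in parallel from the tap: R_th = R_s‖R_g = (39.0 × 1.80)/40.80 = 1.72 kΩ.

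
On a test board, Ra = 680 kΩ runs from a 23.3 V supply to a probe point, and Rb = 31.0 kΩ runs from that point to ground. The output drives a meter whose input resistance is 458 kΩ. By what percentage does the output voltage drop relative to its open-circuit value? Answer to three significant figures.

The divider's output (Thévenin) resistance is Ra‖Rb = 29.65 kΩ.
Fractional drop under load = R_th/(R_th + R_L) = 29.65 / (29.65 + 458) = 0.06080.
So the output falls by 6.08 %.

6.08 %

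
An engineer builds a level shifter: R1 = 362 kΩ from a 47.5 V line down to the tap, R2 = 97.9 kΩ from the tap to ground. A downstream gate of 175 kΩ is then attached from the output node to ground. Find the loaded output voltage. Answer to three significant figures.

The load sits in parallel with R2: R2‖R_L = (97.9 × 175) / (97.9 + 175) = 62.78 kΩ.
V_out = 47.5 × 62.78 / (362 + 62.78) = 47.5 × 62.78/424.8 = 7.02 V.

V_out ≈ 7.02 V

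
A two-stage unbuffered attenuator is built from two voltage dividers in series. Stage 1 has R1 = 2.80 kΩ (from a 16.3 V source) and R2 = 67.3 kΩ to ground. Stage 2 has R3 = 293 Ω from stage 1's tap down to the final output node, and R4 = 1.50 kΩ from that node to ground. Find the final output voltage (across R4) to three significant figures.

Stage 2 presents R3+R4 = 1793 Ω as a load on stage 1's tap.
Stage 1's lower leg becomes R2‖(R3+R4) = 1746 Ω, so V_mid = 16.3 × 1746/4546 = 6.261 V.
Stage 2 is itself unloaded: V_out = V_mid × R4/(R3+R4) = 6.261 × 1500/1793 = 5.24 V.

V_out ≈ 5.24 V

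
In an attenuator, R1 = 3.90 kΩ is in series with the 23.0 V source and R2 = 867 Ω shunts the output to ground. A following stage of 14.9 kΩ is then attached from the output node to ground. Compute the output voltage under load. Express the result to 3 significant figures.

The load sits in parallel with R2: R2‖R_L = (867 × 14900) / (867 + 14900) = 819.3 Ω.
V_out = 23.0 × 819.3 / (3900 + 819.3) = 23.0 × 819.3/4719 = 3.99 V.
(Unloaded it would have been 4.18 V.)

V_out ≈ 3.99 V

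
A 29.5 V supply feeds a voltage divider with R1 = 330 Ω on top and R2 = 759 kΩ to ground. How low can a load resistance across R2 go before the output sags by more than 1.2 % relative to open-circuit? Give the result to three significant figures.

Output resistance R_th = R1‖R2 = (330 × 759000)/759300 = 329.9 Ω.
The fractional drop is R_th/(R_th + R_L); requiring this ≤ 0.0120 gives R_L ≥ R_th(1/0.0120 − 1) = 329.9 × 82.33 = 27.2 kΩ.

R_L(min) ≈ 27.2 kΩ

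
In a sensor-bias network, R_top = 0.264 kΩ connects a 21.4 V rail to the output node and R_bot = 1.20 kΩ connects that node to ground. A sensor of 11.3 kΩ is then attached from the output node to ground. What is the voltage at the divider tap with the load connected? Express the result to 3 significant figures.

The load sits in parallel with R_bot: R_bot‖R_L = (1200 × 11300) / (1200 + 11300) = 1085 Ω.
V_out = 21.4 × 1085 / (264 + 1085) = 21.4 × 1085/1349 = 17.2 V.
(Unloaded it would have been 17.5 V.)

V_out ≈ 17.2 V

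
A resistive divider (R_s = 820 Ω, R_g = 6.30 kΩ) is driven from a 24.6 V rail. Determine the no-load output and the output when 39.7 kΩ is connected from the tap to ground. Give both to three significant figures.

Open-circuit: V = 24.6 × 6300/(820 + 6300) = 21.8 V.
With the load, R_g becomes R_g‖R_L = 5437 Ω, so V = 24.6 × 5437/6257 = 21.4 V.

Unloaded: 21.8 V; loaded: 21.4 V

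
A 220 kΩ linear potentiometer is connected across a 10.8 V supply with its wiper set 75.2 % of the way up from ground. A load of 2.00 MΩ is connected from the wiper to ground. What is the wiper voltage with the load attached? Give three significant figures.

V ≈ 7.96 V

The wiper splits the pot into (1−α)R = 54.56 kΩ above and αR = 165.4 kΩ below.
Lower section ‖ load = 152.8 kΩ.
V_wiper = 10.8 × 152.8/(54.56 + 152.8) = 7.96 V.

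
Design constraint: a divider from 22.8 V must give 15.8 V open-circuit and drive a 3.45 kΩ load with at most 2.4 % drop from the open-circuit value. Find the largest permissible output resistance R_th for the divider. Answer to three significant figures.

R_th ≤ 84.8 Ω

Loading drop = R_th/(R_th + R_L) ≤ 0.0240, so R_th ≤ R_L · ε/(1−ε) = 3.45 kΩ × 0.0240/0.9760 = 84.8 Ω.
(Any R1, R2 with R2/(R1+R2) = 0.693 and R1‖R2 ≤ 84.8 Ω will meet the spec.)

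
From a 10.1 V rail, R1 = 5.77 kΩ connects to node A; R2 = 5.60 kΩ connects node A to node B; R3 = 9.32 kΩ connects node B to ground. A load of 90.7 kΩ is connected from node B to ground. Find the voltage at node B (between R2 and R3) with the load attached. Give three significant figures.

At node B, R3 is in parallel with the load: R3‖R_L = 8.452 kΩ.
Below node A the resistance is R2 + (R3‖R_L) = 14.05 kΩ, so V_A = 10.1 × 14.05/19.82 = 7.160 V.
Then V_B = V_A × (R3‖R_L)/(R2 + R3‖R_L) = 7.160 × 8.452/14.05 = 4.31 V.

V ≈ 4.31 V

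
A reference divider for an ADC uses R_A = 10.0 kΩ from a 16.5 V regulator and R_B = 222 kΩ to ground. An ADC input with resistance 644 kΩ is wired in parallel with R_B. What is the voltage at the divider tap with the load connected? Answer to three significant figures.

The load sits in parallel with R_B: R_B‖R_L = (222 × 644) / (222 + 644) = 165.1 kΩ.
V_out = 16.5 × 165.1 / (10.0 + 165.1) = 16.5 × 165.1/175.1 = 15.6 V.

V_out ≈ 15.6 V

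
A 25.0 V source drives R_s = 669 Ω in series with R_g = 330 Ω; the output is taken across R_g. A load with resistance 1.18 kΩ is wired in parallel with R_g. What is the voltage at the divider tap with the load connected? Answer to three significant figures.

The load sits in parallel with R_g: R_g‖R_L = (330 × 1180) / (330 + 1180) = 257.9 Ω.
V_out = 25.0 × 257.9 / (669 + 257.9) = 25.0 × 257.9/926.9 = 6.96 V.

V_out ≈ 6.96 V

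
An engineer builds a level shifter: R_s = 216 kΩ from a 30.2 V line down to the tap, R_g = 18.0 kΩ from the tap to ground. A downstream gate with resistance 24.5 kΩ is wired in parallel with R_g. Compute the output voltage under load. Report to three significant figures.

The load sits in parallel with R_g: R_g‖R_L = (18.0 × 24.5) / (18.0 + 24.5) = 10.38 kΩ.
V_out = 30.2 × 10.38 / (216 + 10.38) = 30.2 × 10.38/226.4 = 1.38 V.

V_out ≈ 1.38 V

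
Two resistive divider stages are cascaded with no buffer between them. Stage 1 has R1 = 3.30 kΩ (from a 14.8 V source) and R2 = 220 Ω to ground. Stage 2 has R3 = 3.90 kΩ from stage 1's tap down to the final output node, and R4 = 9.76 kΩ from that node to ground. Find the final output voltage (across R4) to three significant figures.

V_out ≈ 0.651 V

Stage 2 presents R3+R4 = 13660 Ω as a load on stage 1's tap.
Stage 1's lower leg becomes R2‖(R3+R4) = 216.5 Ω, so V_mid = 14.8 × 216.5/3517 = 0.9112 V.
Stage 2 is itself unloaded: V_out = V_mid × R4/(R3+R4) = 0.9112 × 9760/13660 = 0.651 V.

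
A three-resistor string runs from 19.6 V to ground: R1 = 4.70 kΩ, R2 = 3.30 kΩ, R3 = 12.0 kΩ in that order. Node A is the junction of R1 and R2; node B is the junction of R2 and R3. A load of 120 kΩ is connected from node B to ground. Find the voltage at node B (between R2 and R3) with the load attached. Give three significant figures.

V ≈ 11.3 V

At node B, R3 is in parallel with the load: R3‖R_L = 10.91 kΩ.
Below node A the resistance is R2 + (R3‖R_L) = 14.21 kΩ, so V_A = 19.6 × 14.21/18.91 = 14.73 V.
Then V_B = V_A × (R3‖R_L)/(R2 + R3‖R_L) = 14.73 × 10.91/14.21 = 11.3 V.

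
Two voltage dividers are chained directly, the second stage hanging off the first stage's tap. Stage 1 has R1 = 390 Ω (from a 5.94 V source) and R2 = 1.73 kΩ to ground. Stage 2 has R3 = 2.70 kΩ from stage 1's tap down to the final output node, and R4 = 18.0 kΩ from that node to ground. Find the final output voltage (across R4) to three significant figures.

V_out ≈ 4.15 V

Stage 2 presents R3+R4 = 20700 Ω as a load on stage 1's tap.
Stage 1's lower leg becomes R2‖(R3+R4) = 1597 Ω, so V_mid = 5.94 × 1597/1987 = 4.774 V.
Stage 2 is itself unloaded: V_out = V_mid × R4/(R3+R4) = 4.774 × 18000/20700 = 4.15 V.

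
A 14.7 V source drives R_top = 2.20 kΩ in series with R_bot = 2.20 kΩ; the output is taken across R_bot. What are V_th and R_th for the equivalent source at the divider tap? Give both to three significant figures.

V_th is the open-circuit tap voltage: 14.7 × 2.20/(2.20 + 2.20) = 7.35 V.
With the supply zeroed, R_top and R_bot appear in parallel from the tap: R_th = R_top‖R_bot = (2.20 × 2.20)/4.400 = 1.10 kΩ.

V_th = 7.35 V, R_th = 1.10 kΩ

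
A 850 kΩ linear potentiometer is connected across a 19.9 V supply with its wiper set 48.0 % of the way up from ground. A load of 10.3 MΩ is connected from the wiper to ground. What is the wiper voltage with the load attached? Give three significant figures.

The wiper splits the pot into (1−α)R = 442.0 kΩ above and αR = 408.0 kΩ below.
Lower section ‖ load = 392.5 kΩ.
V_wiper = 19.9 × 392.5/(442.0 + 392.5) = 9.36 V.

V ≈ 9.36 V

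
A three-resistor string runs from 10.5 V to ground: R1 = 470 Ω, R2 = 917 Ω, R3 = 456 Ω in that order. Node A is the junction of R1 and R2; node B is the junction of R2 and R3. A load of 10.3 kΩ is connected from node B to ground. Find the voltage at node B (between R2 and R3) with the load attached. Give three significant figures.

V ≈ 2.51 V

At node B, R3 is in parallel with the load: R3‖R_L = 436.7 Ω.
Below node A the resistance is R2 + (R3‖R_L) = 1354 Ω, so V_A = 10.5 × 1354/1824 = 7.794 V.
Then V_B = V_A × (R3‖R_L)/(R2 + R3‖R_L) = 7.794 × 436.7/1354 = 2.51 V.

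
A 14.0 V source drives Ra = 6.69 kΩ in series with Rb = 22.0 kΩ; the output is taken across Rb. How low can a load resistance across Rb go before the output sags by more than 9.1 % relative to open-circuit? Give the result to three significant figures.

R_L(min) ≈ 51.2 kΩ

Output resistance R_th = Ra‖Rb = (6.69 × 22.0)/28.69 = 5.130 kΩ.
The fractional drop is R_th/(R_th + R_L); requiring this ≤ 0.0910 gives R_L ≥ R_th(1/0.0910 − 1) = 5.130 × 9.989 = 51.2 kΩ.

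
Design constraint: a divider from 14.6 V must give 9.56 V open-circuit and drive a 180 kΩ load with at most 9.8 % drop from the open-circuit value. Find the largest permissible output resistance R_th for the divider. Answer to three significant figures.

R_th ≤ 19.6 kΩ

Loading drop = R_th/(R_th + R_L) ≤ 0.0980, so R_th ≤ R_L · ε/(1−ε) = 180 kΩ × 0.0980/0.9020 = 19.6 kΩ.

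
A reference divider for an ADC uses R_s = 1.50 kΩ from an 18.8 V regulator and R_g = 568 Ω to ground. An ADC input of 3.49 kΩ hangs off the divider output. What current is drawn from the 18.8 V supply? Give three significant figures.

I ≈ 9.45 mA

R_g‖R_L = 488.5 Ω, so the source sees R_s + R_g‖R_L = 1988 Ω.
I = 18.8 V / 1988 Ω = 9.45 mA.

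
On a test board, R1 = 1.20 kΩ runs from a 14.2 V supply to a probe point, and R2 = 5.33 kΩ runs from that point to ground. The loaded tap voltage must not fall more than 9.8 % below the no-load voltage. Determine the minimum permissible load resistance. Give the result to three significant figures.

Output resistance R_th = R1‖R2 = (1200 × 5330)/6530 = 979.5 Ω.
The fractional drop is R_th/(R_th + R_L); requiring this ≤ 0.0980 gives R_L ≥ R_th(1/0.0980 − 1) = 979.5 × 9.204 = 9.02 kΩ.

R_L(min) ≈ 9.02 kΩ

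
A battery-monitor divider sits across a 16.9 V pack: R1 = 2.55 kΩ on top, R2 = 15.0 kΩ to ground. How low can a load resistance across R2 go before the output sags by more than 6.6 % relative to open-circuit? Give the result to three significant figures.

R_L(min) ≈ 30.8 kΩ

Output resistance R_th = R1‖R2 = (2.55 × 15.0)/17.55 = 2.179 kΩ.
The fractional drop is R_th/(R_th + R_L); requiring this ≤ 0.0660 gives R_L ≥ R_th(1/0.0660 − 1) = 2.179 × 14.15 = 30.8 kΩ.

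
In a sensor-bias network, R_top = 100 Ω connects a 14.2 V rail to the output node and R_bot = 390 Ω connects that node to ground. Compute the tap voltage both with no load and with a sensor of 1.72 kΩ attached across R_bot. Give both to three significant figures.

Unloaded: 11.3 V; loaded: 10.8 V

Open-circuit: V = 14.2 × 390/(100 + 390) = 11.3 V.
With the load, R_bot becomes R_bot‖R_L = 317.9 Ω, so V = 14.2 × 317.9/417.9 = 10.8 V.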